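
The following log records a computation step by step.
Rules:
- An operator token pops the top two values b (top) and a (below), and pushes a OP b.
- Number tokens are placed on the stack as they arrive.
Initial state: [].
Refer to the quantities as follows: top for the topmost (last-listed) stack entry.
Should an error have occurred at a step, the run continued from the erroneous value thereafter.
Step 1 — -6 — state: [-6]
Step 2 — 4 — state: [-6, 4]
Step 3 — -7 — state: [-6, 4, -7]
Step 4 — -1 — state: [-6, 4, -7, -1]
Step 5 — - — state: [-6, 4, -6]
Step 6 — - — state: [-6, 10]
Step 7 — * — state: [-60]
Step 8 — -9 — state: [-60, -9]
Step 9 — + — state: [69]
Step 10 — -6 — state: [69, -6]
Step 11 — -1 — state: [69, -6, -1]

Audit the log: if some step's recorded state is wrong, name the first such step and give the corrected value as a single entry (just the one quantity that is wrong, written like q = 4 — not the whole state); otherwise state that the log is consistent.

step 9, top = -69

Recomputing the run from the initial state:
step 1: [-6]
step 2: [-6, 4]
step 3: [-6, 4, -7]
step 4: [-6, 4, -7, -1]
step 5: [-6, 4, -6]
step 6: [-6, 10]
step 7: [-60]
step 8: [-60, -9]
step 9: [-69]
step 10: [-69, -6]
step 11: [-69, -6, -1]
The first disagreement with the log is at step 9, where the value should be top = -69.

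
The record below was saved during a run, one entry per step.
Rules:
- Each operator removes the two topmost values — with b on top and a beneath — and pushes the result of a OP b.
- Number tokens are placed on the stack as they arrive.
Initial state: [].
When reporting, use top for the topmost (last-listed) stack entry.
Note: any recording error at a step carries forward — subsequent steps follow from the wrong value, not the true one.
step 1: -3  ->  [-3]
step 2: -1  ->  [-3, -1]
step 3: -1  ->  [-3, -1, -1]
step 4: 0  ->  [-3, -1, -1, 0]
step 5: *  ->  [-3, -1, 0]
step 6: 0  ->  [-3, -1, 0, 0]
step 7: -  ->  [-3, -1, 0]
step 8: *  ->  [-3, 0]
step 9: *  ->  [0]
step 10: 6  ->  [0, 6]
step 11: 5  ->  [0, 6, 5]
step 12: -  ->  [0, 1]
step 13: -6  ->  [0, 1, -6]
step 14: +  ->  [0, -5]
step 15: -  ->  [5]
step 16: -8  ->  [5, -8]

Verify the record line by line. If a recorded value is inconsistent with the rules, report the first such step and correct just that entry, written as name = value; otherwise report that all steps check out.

Step 1: push -3: top = -3 — verified.
Step 2: push -1: top = -1 — same as recorded.
Step 3: push -1: top = -1 — same as recorded.
Step 4: push 0: top = 0 — in agreement.
Step 5: -1 * 0 = 0 — in agreement.
Step 6: push 0: top = 0 — exactly as logged.
Step 7: 0 - 0 = 0 — exactly as logged.
Step 8: -1 * 0 = 0 — no discrepancy.
Step 9: -3 * 0 = 0 — exactly as logged.
Step 10: push 6: top = 6 — confirmed correct.
Step 11: push 5: top = 5 — same as recorded.
Step 12: 6 - 5 = 1 — same as recorded.
Step 13: push -6: top = -6 — matches.
Step 14: 1 + -6 = -5 — consistent with the record.
Step 15: 0 - -5 = 5 — agrees with the record.
Step 16: push -8: top = -8 — no discrepancy.
All steps check out; nothing to correct.

no error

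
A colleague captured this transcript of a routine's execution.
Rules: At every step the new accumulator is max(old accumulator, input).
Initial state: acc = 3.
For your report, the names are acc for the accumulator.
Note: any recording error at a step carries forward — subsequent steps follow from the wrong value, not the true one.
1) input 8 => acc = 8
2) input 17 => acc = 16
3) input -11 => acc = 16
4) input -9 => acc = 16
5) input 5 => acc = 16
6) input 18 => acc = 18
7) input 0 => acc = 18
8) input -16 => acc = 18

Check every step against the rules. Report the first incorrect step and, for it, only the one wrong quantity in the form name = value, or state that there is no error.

step 2, acc = 17

Step 1: acc = max(3, 8) = 8 — no discrepancy.
Step 2: acc = max(8, 17) = 17 — first mismatch against the transcript.
The audit stops at step 2: the recorded entry is wrong and should be acc = 17.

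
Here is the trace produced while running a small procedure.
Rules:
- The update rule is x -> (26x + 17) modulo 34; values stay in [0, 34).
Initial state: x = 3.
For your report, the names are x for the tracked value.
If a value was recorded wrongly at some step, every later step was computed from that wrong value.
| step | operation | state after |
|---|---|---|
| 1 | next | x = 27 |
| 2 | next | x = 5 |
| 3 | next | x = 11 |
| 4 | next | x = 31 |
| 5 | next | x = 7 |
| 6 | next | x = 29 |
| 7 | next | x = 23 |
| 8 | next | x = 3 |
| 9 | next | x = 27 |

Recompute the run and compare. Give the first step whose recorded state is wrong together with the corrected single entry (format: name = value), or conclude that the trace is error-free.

no error

Recomputing the run from the initial state:
step 1: x = 27
step 2: x = 5
step 3: x = 11
step 4: x = 31
step 5: x = 7
step 6: x = 29
step 7: x = 23
step 8: x = 3
step 9: x = 27
This matches the trace at every step.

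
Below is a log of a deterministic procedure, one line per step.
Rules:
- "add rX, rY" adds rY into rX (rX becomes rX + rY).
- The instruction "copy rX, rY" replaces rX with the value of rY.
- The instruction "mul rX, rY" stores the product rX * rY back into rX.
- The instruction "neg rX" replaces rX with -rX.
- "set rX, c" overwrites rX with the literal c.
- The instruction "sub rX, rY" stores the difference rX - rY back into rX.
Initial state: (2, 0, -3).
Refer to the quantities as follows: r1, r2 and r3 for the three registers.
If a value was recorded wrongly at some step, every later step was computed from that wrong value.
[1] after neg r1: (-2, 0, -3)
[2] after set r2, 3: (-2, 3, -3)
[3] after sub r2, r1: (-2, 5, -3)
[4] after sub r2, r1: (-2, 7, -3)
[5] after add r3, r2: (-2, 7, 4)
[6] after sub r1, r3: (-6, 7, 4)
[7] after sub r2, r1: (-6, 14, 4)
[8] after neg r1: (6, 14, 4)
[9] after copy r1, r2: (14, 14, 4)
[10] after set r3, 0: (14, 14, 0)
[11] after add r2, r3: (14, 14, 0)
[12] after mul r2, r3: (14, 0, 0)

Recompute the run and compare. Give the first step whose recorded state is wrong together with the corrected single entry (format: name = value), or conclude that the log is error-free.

Recomputing the run from the initial state:
step 1: r1 = -2, r2 = 0, r3 = -3
step 2: r1 = -2, r2 = 3, r3 = -3
step 3: r1 = -2, r2 = 5, r3 = -3
step 4: r1 = -2, r2 = 7, r3 = -3
step 5: r1 = -2, r2 = 7, r3 = 4
step 6: r1 = -6, r2 = 7, r3 = 4
step 7: r1 = -6, r2 = 13, r3 = 4
step 8: r1 = 6, r2 = 13, r3 = 4
step 9: r1 = 13, r2 = 13, r3 = 4
step 10: r1 = 13, r2 = 13, r3 = 0
step 11: r1 = 13, r2 = 13, r3 = 0
step 12: r1 = 13, r2 = 0, r3 = 0
The first disagreement with the log is at step 7, where the value should be r2 = 13.

step 7, r2 = 13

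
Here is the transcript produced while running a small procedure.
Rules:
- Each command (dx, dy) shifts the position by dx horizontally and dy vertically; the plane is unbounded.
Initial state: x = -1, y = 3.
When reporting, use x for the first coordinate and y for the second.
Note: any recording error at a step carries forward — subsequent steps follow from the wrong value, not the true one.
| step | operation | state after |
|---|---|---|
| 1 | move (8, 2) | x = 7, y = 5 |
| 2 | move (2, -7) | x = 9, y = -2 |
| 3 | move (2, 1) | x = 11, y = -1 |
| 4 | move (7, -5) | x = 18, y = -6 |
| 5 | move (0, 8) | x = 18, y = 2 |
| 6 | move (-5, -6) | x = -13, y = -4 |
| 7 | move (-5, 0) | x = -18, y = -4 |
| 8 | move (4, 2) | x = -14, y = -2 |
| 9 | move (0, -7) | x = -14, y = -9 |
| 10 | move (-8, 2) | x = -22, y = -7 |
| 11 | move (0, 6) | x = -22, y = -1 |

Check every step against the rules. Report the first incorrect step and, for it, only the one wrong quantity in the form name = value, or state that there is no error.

step 1: x = -1 + (8) = 7, y = 3 + (2) = 5 -> agrees with the transcript
step 2: x = 7 + (2) = 9, y = 5 + (-7) = -2 -> matches
step 3: x = 9 + (2) = 11, y = -2 + (1) = -1 -> same as recorded
step 4: x = 11 + (7) = 18, y = -1 + (-5) = -6 -> no discrepancy
step 5: x = 18 + (0) = 18, y = -6 + (8) = 2 -> verified
step 6: x = 18 + (-5) = 13, y = 2 + (-6) = -4 -> the transcript has a different value
Conclusion: step 6 carries the first error; the entry should be x = 13.

step 6, x = 13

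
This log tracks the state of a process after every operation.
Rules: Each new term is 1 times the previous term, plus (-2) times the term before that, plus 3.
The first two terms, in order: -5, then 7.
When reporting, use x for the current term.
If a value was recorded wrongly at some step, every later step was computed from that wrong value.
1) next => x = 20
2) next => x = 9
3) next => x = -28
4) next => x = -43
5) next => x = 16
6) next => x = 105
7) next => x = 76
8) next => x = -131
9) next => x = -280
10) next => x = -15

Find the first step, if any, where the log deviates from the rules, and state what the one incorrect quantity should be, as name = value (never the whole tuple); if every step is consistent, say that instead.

1. x = 1*(7) + (-2)*(-5) + (3) = 20 (verified)
2. x = 1*(20) + (-2)*(7) + (3) = 9 (in agreement)
3. x = 1*(9) + (-2)*(20) + (3) = -28 (matches)
4. x = 1*(-28) + (-2)*(9) + (3) = -43 (no discrepancy)
5. x = 1*(-43) + (-2)*(-28) + (3) = 16 (same as recorded)
6. x = 1*(16) + (-2)*(-43) + (3) = 105 (checks out)
7. x = 1*(105) + (-2)*(16) + (3) = 76 (verified)
8. x = 1*(76) + (-2)*(105) + (3) = -131 (agrees with the log)
9. x = 1*(-131) + (-2)*(76) + (3) = -280 (exactly as logged)
10. x = 1*(-280) + (-2)*(-131) + (3) = -15 (matches)
All steps check out; nothing to correct.

no error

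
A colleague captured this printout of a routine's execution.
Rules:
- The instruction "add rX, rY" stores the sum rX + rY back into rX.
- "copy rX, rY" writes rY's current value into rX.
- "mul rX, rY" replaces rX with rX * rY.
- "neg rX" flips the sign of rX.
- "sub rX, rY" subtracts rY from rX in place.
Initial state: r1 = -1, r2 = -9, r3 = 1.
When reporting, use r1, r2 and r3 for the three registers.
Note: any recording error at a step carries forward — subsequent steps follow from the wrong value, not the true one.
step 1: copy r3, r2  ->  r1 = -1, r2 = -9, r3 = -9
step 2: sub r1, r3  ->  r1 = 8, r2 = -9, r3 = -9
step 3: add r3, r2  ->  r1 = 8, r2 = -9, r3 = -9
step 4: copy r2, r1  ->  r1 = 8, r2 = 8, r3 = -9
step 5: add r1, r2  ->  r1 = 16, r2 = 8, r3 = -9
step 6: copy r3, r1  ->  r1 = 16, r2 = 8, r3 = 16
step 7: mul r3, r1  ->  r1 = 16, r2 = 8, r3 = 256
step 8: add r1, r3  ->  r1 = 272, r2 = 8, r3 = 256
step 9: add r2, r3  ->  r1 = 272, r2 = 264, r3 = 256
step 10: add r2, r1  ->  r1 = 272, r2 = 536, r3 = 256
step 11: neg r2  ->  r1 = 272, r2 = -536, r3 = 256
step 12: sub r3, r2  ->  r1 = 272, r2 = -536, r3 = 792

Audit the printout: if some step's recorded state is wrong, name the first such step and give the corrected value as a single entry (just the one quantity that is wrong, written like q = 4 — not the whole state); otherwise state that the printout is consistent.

step 1: r3 = -9 -> exactly as logged
step 2: r1 = -1 - -9 = 8 -> consistent with the printout
step 3: r3 = -9 + -9 = -18 -> the printout disagrees here
First deviation found at step 3; the corrected entry is r3 = -18.

step 3, r3 = -18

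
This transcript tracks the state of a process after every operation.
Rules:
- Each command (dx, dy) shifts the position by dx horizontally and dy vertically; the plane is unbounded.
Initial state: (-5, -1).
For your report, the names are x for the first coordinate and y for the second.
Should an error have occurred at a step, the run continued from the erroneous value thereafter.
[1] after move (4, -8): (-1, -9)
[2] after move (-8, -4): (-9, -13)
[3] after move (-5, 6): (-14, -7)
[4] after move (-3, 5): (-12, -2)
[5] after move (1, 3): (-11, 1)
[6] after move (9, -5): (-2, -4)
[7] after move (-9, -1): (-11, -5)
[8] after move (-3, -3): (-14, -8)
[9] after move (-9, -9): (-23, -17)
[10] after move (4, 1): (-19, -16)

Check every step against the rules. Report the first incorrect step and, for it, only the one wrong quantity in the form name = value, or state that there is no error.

1. x = -5 + (4) = -1, y = -1 + (-8) = -9 (checks out)
2. x = -1 + (-8) = -9, y = -9 + (-4) = -13 (matches)
3. x = -9 + (-5) = -14, y = -13 + (6) = -7 (confirmed correct)
4. x = -14 + (-3) = -17, y = -7 + (5) = -2 (this is not what the transcript shows)
The audit stops at step 4: the recorded entry is wrong and should be x = -17.

step 4, x = -17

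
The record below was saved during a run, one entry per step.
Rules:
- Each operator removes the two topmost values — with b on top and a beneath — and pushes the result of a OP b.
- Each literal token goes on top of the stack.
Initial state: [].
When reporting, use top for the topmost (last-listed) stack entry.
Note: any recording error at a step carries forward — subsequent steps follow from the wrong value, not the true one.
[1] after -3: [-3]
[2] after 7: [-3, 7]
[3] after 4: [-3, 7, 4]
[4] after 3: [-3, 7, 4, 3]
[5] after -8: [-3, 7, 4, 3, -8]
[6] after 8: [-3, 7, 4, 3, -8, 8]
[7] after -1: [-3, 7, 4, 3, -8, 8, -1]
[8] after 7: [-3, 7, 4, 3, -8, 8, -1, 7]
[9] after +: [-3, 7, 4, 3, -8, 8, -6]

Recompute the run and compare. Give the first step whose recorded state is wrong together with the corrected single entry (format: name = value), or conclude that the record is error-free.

Recomputing the run from the initial state:
step 1: [-3]
step 2: [-3, 7]
step 3: [-3, 7, 4]
step 4: [-3, 7, 4, 3]
step 5: [-3, 7, 4, 3, -8]
step 6: [-3, 7, 4, 3, -8, 8]
step 7: [-3, 7, 4, 3, -8, 8, -1]
step 8: [-3, 7, 4, 3, -8, 8, -1, 7]
step 9: [-3, 7, 4, 3, -8, 8, 6]
The first disagreement with the record is at step 9, where the value should be top = 6.

step 9, top = 6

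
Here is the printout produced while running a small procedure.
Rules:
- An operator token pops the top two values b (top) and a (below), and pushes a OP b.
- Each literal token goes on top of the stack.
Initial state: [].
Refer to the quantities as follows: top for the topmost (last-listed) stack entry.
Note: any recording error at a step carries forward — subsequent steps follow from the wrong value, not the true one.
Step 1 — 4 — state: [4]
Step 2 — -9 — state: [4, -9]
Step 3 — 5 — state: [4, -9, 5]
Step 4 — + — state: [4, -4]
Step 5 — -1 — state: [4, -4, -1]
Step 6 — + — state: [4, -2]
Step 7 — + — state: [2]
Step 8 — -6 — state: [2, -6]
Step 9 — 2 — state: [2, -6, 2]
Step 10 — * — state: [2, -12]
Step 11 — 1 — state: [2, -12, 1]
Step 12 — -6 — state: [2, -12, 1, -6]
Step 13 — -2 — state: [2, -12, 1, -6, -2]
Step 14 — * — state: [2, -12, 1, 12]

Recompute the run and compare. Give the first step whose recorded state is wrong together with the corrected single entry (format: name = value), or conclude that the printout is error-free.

step 6, top = -5

Recomputing the run from the initial state:
step 1: [4]
step 2: [4, -9]
step 3: [4, -9, 5]
step 4: [4, -4]
step 5: [4, -4, -1]
step 6: [4, -5]
step 7: [-1]
step 8: [-1, -6]
step 9: [-1, -6, 2]
step 10: [-1, -12]
step 11: [-1, -12, 1]
step 12: [-1, -12, 1, -6]
step 13: [-1, -12, 1, -6, -2]
step 14: [-1, -12, 1, 12]
The first disagreement with the printout is at step 6, where the value should be top = -5.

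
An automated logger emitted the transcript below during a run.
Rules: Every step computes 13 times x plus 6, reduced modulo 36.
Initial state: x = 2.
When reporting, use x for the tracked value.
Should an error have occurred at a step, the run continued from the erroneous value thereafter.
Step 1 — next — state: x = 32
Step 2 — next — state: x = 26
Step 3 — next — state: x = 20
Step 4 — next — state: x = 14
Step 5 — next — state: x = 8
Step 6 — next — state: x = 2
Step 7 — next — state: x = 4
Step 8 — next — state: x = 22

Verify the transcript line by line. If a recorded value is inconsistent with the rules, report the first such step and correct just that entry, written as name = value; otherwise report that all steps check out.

step 7, x = 32

Recomputing the run from the initial state:
step 1: x = 32
step 2: x = 26
step 3: x = 20
step 4: x = 14
step 5: x = 8
step 6: x = 2
step 7: x = 32
step 8: x = 26
The first disagreement with the transcript is at step 7, where the value should be x = 32.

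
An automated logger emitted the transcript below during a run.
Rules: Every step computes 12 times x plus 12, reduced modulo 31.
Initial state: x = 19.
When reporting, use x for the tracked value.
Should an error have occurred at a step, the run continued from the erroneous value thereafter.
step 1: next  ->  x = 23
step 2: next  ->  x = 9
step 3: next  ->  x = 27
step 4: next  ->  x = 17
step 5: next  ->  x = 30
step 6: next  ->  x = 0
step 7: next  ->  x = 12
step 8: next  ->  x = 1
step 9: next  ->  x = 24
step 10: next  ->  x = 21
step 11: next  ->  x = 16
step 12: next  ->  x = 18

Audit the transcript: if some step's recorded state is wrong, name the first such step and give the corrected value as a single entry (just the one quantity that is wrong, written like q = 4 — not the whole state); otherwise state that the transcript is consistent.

1. x = (12*19 + 12) mod 31 = 23 (exactly as logged)
2. x = (12*23 + 12) mod 31 = 9 (consistent with the transcript)
3. x = (12*9 + 12) mod 31 = 27 (exactly as logged)
4. x = (12*27 + 12) mod 31 = 26 (the entry is off here)
First deviation found at step 4; the corrected entry is x = 26.

step 4, x = 26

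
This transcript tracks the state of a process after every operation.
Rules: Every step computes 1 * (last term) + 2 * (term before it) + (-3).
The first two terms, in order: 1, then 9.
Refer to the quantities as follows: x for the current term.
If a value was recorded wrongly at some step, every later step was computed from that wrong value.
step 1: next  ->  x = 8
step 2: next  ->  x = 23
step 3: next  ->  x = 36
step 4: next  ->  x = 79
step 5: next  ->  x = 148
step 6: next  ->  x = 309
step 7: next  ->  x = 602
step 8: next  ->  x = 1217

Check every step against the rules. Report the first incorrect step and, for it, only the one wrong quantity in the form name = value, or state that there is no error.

1. x = 1*(9) + (2)*(1) + (-3) = 8 (no discrepancy)
2. x = 1*(8) + (2)*(9) + (-3) = 23 (no discrepancy)
3. x = 1*(23) + (2)*(8) + (-3) = 36 (in agreement)
4. x = 1*(36) + (2)*(23) + (-3) = 79 (agrees with the transcript)
5. x = 1*(79) + (2)*(36) + (-3) = 148 (agrees with the transcript)
6. x = 1*(148) + (2)*(79) + (-3) = 303 (first mismatch against the transcript)
The audit stops at step 6: the recorded entry is wrong and should be x = 303.

step 6, x = 303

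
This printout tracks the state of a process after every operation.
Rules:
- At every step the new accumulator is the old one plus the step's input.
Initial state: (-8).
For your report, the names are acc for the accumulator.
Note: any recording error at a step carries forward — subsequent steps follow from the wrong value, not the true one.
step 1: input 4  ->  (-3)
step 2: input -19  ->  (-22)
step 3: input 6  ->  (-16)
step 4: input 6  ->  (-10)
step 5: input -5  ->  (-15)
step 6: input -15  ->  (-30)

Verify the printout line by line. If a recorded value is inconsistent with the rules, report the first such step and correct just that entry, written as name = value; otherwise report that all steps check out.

step 1, acc = -4

Recomputing the run from the initial state:
step 1: acc = -4
step 2: acc = -23
step 3: acc = -17
step 4: acc = -11
step 5: acc = -16
step 6: acc = -31
The first disagreement with the printout is at step 1, where the value should be acc = -4.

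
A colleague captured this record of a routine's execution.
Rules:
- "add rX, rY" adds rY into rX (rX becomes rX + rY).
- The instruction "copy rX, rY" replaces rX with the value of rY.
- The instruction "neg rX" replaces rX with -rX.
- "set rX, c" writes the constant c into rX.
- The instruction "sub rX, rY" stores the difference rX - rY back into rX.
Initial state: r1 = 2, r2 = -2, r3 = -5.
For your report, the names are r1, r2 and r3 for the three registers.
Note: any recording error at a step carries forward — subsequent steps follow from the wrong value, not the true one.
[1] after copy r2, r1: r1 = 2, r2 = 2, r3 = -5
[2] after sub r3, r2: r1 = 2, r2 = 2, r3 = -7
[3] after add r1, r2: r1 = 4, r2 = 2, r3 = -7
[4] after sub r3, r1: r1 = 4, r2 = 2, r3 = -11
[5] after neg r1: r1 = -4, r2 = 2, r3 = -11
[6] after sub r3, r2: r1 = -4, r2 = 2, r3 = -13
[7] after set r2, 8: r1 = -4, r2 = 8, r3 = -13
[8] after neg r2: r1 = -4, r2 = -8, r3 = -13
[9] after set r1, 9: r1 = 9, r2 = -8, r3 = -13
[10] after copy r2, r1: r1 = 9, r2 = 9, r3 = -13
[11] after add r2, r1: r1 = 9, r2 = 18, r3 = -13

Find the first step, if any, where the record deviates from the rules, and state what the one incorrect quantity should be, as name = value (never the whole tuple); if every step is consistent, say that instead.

no error

Recomputing the run from the initial state:
step 1: r1 = 2, r2 = 2, r3 = -5
step 2: r1 = 2, r2 = 2, r3 = -7
step 3: r1 = 4, r2 = 2, r3 = -7
step 4: r1 = 4, r2 = 2, r3 = -11
step 5: r1 = -4, r2 = 2, r3 = -11
step 6: r1 = -4, r2 = 2, r3 = -13
step 7: r1 = -4, r2 = 8, r3 = -13
step 8: r1 = -4, r2 = -8, r3 = -13
step 9: r1 = 9, r2 = -8, r3 = -13
step 10: r1 = 9, r2 = 9, r3 = -13
step 11: r1 = 9, r2 = 18, r3 = -13
This matches the record at every step.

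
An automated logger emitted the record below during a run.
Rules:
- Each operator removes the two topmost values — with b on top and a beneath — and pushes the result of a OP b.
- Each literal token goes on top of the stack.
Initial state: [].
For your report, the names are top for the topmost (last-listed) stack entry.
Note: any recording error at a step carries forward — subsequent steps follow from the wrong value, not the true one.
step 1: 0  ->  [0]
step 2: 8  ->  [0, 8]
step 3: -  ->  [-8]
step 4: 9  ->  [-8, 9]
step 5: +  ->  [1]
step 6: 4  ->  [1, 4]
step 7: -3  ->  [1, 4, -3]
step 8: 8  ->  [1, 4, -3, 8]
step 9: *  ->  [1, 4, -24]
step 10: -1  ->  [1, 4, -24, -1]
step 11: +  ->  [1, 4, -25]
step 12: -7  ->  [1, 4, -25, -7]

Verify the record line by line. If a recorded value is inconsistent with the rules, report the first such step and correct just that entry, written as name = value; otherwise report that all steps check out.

step 1: push 0: top = 0 -> exactly as logged
step 2: push 8: top = 8 -> verified
step 3: 0 - 8 = -8 -> agrees with the record
step 4: push 9: top = 9 -> agrees with the record
step 5: -8 + 9 = 1 -> verified
step 6: push 4: top = 4 -> in agreement
step 7: push -3: top = -3 -> no discrepancy
step 8: push 8: top = 8 -> verified
step 9: -3 * 8 = -24 -> verified
step 10: push -1: top = -1 -> verified
step 11: -24 + -1 = -25 -> no discrepancy
step 12: push -7: top = -7 -> no discrepancy
Nothing is out of place; the run is error-free.

no error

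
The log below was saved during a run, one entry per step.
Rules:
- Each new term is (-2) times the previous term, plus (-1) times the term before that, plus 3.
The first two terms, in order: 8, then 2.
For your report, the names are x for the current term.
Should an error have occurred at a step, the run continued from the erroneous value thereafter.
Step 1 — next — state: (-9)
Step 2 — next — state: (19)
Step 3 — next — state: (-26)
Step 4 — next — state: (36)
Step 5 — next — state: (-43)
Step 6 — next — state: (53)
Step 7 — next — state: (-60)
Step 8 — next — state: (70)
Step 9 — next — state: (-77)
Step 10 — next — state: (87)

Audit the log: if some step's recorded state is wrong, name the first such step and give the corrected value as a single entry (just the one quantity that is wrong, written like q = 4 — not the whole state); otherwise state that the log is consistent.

1. x = -2*(2) + (-1)*(8) + (3) = -9 (exactly as logged)
2. x = -2*(-9) + (-1)*(2) + (3) = 19 (consistent with the log)
3. x = -2*(19) + (-1)*(-9) + (3) = -26 (agrees with the log)
4. x = -2*(-26) + (-1)*(19) + (3) = 36 (consistent with the log)
5. x = -2*(36) + (-1)*(-26) + (3) = -43 (same as recorded)
6. x = -2*(-43) + (-1)*(36) + (3) = 53 (agrees with the log)
7. x = -2*(53) + (-1)*(-43) + (3) = -60 (consistent with the log)
8. x = -2*(-60) + (-1)*(53) + (3) = 70 (agrees with the log)
9. x = -2*(70) + (-1)*(-60) + (3) = -77 (in agreement)
10. x = -2*(-77) + (-1)*(70) + (3) = 87 (consistent with the log)
The recomputation confirms every line.

no error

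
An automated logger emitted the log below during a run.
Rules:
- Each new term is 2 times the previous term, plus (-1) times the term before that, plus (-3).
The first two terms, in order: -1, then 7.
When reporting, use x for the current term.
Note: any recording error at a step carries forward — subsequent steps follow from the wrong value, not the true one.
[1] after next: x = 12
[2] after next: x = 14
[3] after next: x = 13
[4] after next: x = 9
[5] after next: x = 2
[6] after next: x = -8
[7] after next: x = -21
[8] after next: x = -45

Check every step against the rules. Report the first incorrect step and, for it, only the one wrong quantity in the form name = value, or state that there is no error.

step 8, x = -37

Recomputing the run from the initial state:
step 1: x = 12
step 2: x = 14
step 3: x = 13
step 4: x = 9
step 5: x = 2
step 6: x = -8
step 7: x = -21
step 8: x = -37
The first disagreement with the log is at step 8, where the value should be x = -37.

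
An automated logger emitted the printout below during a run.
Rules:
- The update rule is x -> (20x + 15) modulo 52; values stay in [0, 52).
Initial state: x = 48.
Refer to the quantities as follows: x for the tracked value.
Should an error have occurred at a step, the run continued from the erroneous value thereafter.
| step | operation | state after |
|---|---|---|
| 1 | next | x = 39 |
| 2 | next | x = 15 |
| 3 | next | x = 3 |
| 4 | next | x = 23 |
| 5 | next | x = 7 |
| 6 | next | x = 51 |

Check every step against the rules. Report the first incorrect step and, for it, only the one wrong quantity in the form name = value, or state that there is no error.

no error

Recomputing the run from the initial state:
step 1: x = 39
step 2: x = 15
step 3: x = 3
step 4: x = 23
step 5: x = 7
step 6: x = 51
This matches the printout at every step.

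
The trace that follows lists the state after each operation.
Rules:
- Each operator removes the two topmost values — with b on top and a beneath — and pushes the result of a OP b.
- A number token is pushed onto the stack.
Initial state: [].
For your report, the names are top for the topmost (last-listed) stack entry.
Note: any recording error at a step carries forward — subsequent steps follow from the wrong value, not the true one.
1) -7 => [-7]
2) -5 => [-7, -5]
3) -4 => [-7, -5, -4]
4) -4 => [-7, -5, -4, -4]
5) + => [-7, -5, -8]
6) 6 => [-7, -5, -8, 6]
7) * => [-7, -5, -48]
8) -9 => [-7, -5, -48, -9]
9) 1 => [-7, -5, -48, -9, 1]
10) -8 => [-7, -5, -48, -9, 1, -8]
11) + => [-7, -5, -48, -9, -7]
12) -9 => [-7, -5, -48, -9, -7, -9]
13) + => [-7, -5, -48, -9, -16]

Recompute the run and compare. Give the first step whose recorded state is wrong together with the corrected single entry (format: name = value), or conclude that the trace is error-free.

no error

Recomputing the run from the initial state:
step 1: [-7]
step 2: [-7, -5]
step 3: [-7, -5, -4]
step 4: [-7, -5, -4, -4]
step 5: [-7, -5, -8]
step 6: [-7, -5, -8, 6]
step 7: [-7, -5, -48]
step 8: [-7, -5, -48, -9]
step 9: [-7, -5, -48, -9, 1]
step 10: [-7, -5, -48, -9, 1, -8]
step 11: [-7, -5, -48, -9, -7]
step 12: [-7, -5, -48, -9, -7, -9]
step 13: [-7, -5, -48, -9, -16]
This matches the trace at every step.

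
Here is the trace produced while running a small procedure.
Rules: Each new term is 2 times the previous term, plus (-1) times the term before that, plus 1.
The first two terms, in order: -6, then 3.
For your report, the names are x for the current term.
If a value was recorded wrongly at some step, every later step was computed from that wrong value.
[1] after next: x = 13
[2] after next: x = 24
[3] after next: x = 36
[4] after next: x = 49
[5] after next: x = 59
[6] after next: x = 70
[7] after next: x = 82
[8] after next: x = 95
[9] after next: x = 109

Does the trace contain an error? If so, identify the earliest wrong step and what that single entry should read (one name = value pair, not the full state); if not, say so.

Recomputing the run from the initial state:
step 1: x = 13
step 2: x = 24
step 3: x = 36
step 4: x = 49
step 5: x = 63
step 6: x = 78
step 7: x = 94
step 8: x = 111
step 9: x = 129
The first disagreement with the trace is at step 5, where the value should be x = 63.

step 5, x = 63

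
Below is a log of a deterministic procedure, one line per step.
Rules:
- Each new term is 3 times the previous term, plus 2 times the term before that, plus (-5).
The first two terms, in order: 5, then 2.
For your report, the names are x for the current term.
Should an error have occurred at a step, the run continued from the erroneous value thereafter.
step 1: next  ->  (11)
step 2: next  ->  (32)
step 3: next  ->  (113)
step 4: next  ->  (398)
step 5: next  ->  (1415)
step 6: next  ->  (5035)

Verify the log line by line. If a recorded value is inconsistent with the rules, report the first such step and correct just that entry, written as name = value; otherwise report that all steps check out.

step 6, x = 5036

Recomputing the run from the initial state:
step 1: x = 11
step 2: x = 32
step 3: x = 113
step 4: x = 398
step 5: x = 1415
step 6: x = 5036
The first disagreement with the log is at step 6, where the value should be x = 5036.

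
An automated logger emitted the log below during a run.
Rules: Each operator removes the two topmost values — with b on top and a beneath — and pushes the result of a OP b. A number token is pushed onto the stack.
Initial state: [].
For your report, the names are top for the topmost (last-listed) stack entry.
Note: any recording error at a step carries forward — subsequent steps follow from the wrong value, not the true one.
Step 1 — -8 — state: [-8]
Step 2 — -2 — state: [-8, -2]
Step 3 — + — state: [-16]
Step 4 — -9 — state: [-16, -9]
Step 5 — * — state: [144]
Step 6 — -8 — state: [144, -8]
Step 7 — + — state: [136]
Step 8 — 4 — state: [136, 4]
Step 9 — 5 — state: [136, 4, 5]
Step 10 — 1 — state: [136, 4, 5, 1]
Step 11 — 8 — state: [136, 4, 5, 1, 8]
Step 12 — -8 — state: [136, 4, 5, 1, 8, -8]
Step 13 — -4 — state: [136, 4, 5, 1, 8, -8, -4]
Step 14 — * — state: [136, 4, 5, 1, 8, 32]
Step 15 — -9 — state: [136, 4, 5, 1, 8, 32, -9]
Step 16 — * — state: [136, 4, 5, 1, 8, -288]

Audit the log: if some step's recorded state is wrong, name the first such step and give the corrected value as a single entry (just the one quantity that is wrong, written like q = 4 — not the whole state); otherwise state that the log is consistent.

Recomputing the run from the initial state:
step 1: [-8]
step 2: [-8, -2]
step 3: [-10]
step 4: [-10, -9]
step 5: [90]
step 6: [90, -8]
step 7: [82]
step 8: [82, 4]
step 9: [82, 4, 5]
step 10: [82, 4, 5, 1]
step 11: [82, 4, 5, 1, 8]
step 12: [82, 4, 5, 1, 8, -8]
step 13: [82, 4, 5, 1, 8, -8, -4]
step 14: [82, 4, 5, 1, 8, 32]
step 15: [82, 4, 5, 1, 8, 32, -9]
step 16: [82, 4, 5, 1, 8, -288]
The first disagreement with the log is at step 3, where the value should be top = -10.

step 3, top = -10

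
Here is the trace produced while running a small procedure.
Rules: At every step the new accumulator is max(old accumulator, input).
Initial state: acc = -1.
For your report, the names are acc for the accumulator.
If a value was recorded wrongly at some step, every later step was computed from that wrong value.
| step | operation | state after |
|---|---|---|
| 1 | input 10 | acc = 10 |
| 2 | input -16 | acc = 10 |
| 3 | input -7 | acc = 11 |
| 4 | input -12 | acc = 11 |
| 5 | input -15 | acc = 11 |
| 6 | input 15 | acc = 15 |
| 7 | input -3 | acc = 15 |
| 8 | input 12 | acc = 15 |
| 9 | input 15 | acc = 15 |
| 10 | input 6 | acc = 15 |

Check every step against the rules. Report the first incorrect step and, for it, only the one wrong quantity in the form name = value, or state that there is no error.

step 3, acc = 10

Recomputing the run from the initial state:
step 1: acc = 10
step 2: acc = 10
step 3: acc = 10
step 4: acc = 10
step 5: acc = 10
step 6: acc = 15
step 7: acc = 15
step 8: acc = 15
step 9: acc = 15
step 10: acc = 15
The first disagreement with the trace is at step 3, where the value should be acc = 10.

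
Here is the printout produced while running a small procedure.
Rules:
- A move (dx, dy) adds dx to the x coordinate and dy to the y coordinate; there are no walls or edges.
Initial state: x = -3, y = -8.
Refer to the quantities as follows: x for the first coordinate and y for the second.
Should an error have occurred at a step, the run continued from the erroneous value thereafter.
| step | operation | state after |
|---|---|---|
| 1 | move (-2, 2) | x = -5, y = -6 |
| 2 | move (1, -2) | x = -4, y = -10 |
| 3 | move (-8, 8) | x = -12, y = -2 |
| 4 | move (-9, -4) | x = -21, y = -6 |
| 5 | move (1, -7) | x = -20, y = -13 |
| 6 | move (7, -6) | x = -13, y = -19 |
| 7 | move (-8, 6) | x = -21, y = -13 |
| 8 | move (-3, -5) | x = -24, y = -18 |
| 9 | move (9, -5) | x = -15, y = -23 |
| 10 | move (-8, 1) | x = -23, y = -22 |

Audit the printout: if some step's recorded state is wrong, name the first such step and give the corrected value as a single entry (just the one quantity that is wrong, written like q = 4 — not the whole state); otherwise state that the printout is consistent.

Recomputing the run from the initial state:
step 1: x = -5, y = -6
step 2: x = -4, y = -8
step 3: x = -12, y = 0
step 4: x = -21, y = -4
step 5: x = -20, y = -11
step 6: x = -13, y = -17
step 7: x = -21, y = -11
step 8: x = -24, y = -16
step 9: x = -15, y = -21
step 10: x = -23, y = -20
The first disagreement with the printout is at step 2, where the value should be y = -8.

step 2, y = -8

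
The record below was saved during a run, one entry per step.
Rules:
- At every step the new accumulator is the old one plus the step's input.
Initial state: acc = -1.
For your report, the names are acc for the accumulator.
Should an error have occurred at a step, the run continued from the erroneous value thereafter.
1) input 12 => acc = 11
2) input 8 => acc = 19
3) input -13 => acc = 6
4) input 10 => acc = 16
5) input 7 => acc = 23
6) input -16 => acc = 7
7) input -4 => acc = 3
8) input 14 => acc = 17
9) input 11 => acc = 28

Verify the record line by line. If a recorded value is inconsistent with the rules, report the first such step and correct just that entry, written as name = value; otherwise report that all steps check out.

Step 1: acc = -1 + 12 = 11 — confirmed correct.
Step 2: acc = 11 + 8 = 19 — matches.
Step 3: acc = 19 + -13 = 6 — checks out.
Step 4: acc = 6 + 10 = 16 — no discrepancy.
Step 5: acc = 16 + 7 = 23 — verified.
Step 6: acc = 23 + -16 = 7 — confirmed correct.
Step 7: acc = 7 + -4 = 3 — same as recorded.
Step 8: acc = 3 + 14 = 17 — no discrepancy.
Step 9: acc = 17 + 11 = 28 — matches.
Every step is consistent.

no error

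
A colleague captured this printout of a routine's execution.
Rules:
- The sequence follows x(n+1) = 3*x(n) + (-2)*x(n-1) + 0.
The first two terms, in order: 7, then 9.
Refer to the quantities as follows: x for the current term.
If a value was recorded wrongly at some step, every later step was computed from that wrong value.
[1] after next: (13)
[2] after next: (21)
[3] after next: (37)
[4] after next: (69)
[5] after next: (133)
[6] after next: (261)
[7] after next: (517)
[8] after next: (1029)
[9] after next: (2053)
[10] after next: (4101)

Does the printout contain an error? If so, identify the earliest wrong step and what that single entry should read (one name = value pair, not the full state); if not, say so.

Recomputing the run from the initial state:
step 1: x = 13
step 2: x = 21
step 3: x = 37
step 4: x = 69
step 5: x = 133
step 6: x = 261
step 7: x = 517
step 8: x = 1029
step 9: x = 2053
step 10: x = 4101
This matches the printout at every step.

no error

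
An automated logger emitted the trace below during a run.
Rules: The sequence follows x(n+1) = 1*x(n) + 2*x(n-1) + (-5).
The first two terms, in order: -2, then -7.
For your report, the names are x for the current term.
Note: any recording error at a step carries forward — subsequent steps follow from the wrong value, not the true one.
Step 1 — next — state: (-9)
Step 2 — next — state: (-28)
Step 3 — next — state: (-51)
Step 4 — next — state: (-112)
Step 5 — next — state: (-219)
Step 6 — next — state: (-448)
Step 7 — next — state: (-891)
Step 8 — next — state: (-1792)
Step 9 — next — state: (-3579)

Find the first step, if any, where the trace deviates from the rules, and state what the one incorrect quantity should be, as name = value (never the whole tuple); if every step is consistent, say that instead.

Recomputing the run from the initial state:
step 1: x = -16
step 2: x = -35
step 3: x = -72
step 4: x = -147
step 5: x = -296
step 6: x = -595
step 7: x = -1192
step 8: x = -2387
step 9: x = -4776
The first disagreement with the trace is at step 1, where the value should be x = -16.

step 1, x = -16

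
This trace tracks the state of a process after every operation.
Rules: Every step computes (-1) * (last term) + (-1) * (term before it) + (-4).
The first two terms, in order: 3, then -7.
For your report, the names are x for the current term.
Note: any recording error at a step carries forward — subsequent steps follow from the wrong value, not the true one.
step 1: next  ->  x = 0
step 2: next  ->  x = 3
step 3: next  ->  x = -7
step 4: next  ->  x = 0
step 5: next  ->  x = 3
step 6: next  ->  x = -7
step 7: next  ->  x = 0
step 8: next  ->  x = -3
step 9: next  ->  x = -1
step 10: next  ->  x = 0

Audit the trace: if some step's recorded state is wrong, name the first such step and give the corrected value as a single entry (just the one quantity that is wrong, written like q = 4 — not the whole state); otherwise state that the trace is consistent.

step 8, x = 3

1. x = -1*(-7) + (-1)*(3) + (-4) = 0 (matches)
2. x = -1*(0) + (-1)*(-7) + (-4) = 3 (no discrepancy)
3. x = -1*(3) + (-1)*(0) + (-4) = -7 (confirmed correct)
4. x = -1*(-7) + (-1)*(3) + (-4) = 0 (verified)
5. x = -1*(0) + (-1)*(-7) + (-4) = 3 (consistent with the trace)
6. x = -1*(3) + (-1)*(0) + (-4) = -7 (verified)
7. x = -1*(-7) + (-1)*(3) + (-4) = 0 (agrees with the trace)
8. x = -1*(0) + (-1)*(-7) + (-4) = 3 (the entry is off here)
That makes step 8 the first incorrect line — x = 3 is what it should show.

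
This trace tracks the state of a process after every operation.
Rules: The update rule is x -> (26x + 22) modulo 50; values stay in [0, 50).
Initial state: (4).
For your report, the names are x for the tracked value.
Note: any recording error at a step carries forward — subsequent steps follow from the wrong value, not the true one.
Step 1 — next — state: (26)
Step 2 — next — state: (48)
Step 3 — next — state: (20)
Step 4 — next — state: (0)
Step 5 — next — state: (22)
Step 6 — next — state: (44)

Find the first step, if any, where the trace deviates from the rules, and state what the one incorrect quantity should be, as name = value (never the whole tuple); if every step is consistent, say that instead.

1. x = (26*4 + 22) mod 50 = 26 (consistent with the trace)
2. x = (26*26 + 22) mod 50 = 48 (checks out)
3. x = (26*48 + 22) mod 50 = 20 (same as recorded)
4. x = (26*20 + 22) mod 50 = 42 (the trace has a different value)
First incorrect step: 4; the correct value is x = 42.

step 4, x = 42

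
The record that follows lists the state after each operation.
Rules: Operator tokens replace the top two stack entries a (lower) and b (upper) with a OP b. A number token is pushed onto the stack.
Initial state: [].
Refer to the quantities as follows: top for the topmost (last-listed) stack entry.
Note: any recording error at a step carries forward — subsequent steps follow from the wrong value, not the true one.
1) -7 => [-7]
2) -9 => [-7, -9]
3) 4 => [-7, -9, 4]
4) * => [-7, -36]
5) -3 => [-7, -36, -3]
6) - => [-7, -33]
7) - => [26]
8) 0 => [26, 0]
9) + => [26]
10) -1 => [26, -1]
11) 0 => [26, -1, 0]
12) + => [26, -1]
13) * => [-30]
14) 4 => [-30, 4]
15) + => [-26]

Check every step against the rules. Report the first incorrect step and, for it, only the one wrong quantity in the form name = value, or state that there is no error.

Recomputing the run from the initial state:
step 1: [-7]
step 2: [-7, -9]
step 3: [-7, -9, 4]
step 4: [-7, -36]
step 5: [-7, -36, -3]
step 6: [-7, -33]
step 7: [26]
step 8: [26, 0]
step 9: [26]
step 10: [26, -1]
step 11: [26, -1, 0]
step 12: [26, -1]
step 13: [-26]
step 14: [-26, 4]
step 15: [-22]
The first disagreement with the record is at step 13, where the value should be top = -26.

step 13, top = -26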